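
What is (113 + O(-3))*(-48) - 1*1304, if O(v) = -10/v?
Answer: -6888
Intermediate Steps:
(113 + O(-3))*(-48) - 1*1304 = (113 - 10/(-3))*(-48) - 1*1304 = (113 - 10*(-1/3))*(-48) - 1304 = (113 + 10/3)*(-48) - 1304 = (349/3)*(-48) - 1304 = -5584 - 1304 = -6888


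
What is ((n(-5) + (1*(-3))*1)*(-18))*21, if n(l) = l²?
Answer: -8316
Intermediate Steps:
((n(-5) + (1*(-3))*1)*(-18))*21 = (((-5)² + (1*(-3))*1)*(-18))*21 = ((25 - 3*1)*(-18))*21 = ((25 - 3)*(-18))*21 = (22*(-18))*21 = -396*21 = -8316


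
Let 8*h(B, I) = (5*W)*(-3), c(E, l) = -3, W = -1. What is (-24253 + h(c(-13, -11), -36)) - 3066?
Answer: -218537/8 ≈ -27317.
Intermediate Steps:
h(B, I) = 15/8 (h(B, I) = ((5*(-1))*(-3))/8 = (-5*(-3))/8 = (⅛)*15 = 15/8)
(-24253 + h(c(-13, -11), -36)) - 3066 = (-24253 + 15/8) - 3066 = -194009/8 - 3066 = -218537/8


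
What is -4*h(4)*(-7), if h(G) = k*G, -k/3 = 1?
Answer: -336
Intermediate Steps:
k = -3 (k = -3*1 = -3)
h(G) = -3*G
-4*h(4)*(-7) = -(-12)*4*(-7) = -4*(-12)*(-7) = 48*(-7) = -336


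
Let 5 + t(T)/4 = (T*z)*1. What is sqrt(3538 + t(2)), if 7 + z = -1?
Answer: sqrt(3454) ≈ 58.771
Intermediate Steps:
z = -8 (z = -7 - 1 = -8)
t(T) = -20 - 32*T (t(T) = -20 + 4*((T*(-8))*1) = -20 + 4*(-8*T*1) = -20 + 4*(-8*T) = -20 - 32*T)
sqrt(3538 + t(2)) = sqrt(3538 + (-20 - 32*2)) = sqrt(3538 + (-20 - 64)) = sqrt(3538 - 84) = sqrt(3454)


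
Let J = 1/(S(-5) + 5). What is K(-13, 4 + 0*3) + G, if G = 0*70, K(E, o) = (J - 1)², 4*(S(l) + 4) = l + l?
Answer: 25/9 ≈ 2.7778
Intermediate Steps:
S(l) = -4 + l/2 (S(l) = -4 + (l + l)/4 = -4 + (2*l)/4 = -4 + l/2)
J = -⅔ (J = 1/((-4 + (½)*(-5)) + 5) = 1/((-4 - 5/2) + 5) = 1/(-13/2 + 5) = 1/(-3/2) = -⅔ ≈ -0.66667)
K(E, o) = 25/9 (K(E, o) = (-⅔ - 1)² = (-5/3)² = 25/9)
G = 0
K(-13, 4 + 0*3) + G = 25/9 + 0 = 25/9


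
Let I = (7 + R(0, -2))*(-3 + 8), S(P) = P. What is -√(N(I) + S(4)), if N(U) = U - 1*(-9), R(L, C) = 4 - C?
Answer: -√78 ≈ -8.8318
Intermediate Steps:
I = 65 (I = (7 + (4 - 1*(-2)))*(-3 + 8) = (7 + (4 + 2))*5 = (7 + 6)*5 = 13*5 = 65)
N(U) = 9 + U (N(U) = U + 9 = 9 + U)
-√(N(I) + S(4)) = -√((9 + 65) + 4) = -√(74 + 4) = -√78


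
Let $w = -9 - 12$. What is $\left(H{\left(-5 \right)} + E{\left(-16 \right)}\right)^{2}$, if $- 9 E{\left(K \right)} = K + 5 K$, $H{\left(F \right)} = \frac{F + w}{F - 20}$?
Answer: $\frac{770884}{5625} \approx 137.05$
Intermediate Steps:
$w = -21$ ($w = -9 - 12 = -21$)
$H{\left(F \right)} = \frac{-21 + F}{-20 + F}$ ($H{\left(F \right)} = \frac{F - 21}{F - 20} = \frac{-21 + F}{-20 + F}$)
$E{\left(K \right)} = - \frac{2 K}{3}$ ($E{\left(K \right)} = - \frac{K + 5 K}{9} = - \frac{6 K}{9} = - \frac{2 K}{3}$)
$\left(H{\left(-5 \right)} + E{\left(-16 \right)}\right)^{2} = \left(\frac{-21 - 5}{-20 - 5} - - \frac{32}{3}\right)^{2} = \left(\frac{1}{-25} \left(-26\right) + \frac{32}{3}\right)^{2} = \left(\left(- \frac{1}{25}\right) \left(-26\right) + \frac{32}{3}\right)^{2} = \left(\frac{26}{25} + \frac{32}{3}\right)^{2} = \left(\frac{878}{75}\right)^{2} = \frac{770884}{5625}$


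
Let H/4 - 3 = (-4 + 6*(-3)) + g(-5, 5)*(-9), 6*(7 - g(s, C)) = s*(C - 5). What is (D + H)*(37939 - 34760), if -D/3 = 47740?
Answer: -456339092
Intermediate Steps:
D = -143220 (D = -3*47740 = -143220)
g(s, C) = 7 - s*(-5 + C)/6 (g(s, C) = 7 - s*(C - 5)/6 = 7 - s*(-5 + C)/6)
H = -328 (H = 12 + 4*((-4 + 6*(-3)) + (7 + (⅚)*(-5) - ⅙*5*(-5))*(-9)) = 12 + 4*((-4 - 18) + (7 - 25/6 + 25/6)*(-9)) = 12 + 4*(-22 + 7*(-9)) = 12 + 4*(-22 - 63) = 12 + 4*(-85) = 12 - 340 = -328)
(D + H)*(37939 - 34760) = (-143220 - 328)*(37939 - 34760) = -143548*3179 = -456339092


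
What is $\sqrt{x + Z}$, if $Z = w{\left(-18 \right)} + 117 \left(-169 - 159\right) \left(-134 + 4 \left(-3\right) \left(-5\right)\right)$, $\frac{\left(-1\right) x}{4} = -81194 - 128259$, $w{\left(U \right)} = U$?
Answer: $\sqrt{3677618} \approx 1917.7$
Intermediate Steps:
$x = 837812$ ($x = - 4 \left(-81194 - 128259\right) = \left(-4\right) \left(-209453\right) = 837812$)
$Z = 2839806$ ($Z = -18 + 117 \left(-169 - 159\right) \left(-134 + 4 \left(-3\right) \left(-5\right)\right) = -18 + 117 \left(- 328 \left(-134 - -60\right)\right) = -18 + 117 \left(- 328 \left(-134 + 60\right)\right) = -18 + 117 \left(\left(-328\right) \left(-74\right)\right) = -18 + 117 \cdot 24272 = -18 + 2839824 = 2839806$)
$\sqrt{x + Z} = \sqrt{837812 + 2839806} = \sqrt{3677618}$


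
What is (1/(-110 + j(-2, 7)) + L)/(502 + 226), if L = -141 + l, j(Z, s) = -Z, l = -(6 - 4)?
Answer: -15445/78624 ≈ -0.19644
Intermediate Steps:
l = -2 (l = -1*2 = -2)
L = -143 (L = -141 - 2 = -143)
(1/(-110 + j(-2, 7)) + L)/(502 + 226) = (1/(-110 - 1*(-2)) - 143)/(502 + 226) = (1/(-110 + 2) - 143)/728 = (1/(-108) - 143)*(1/728) = (-1/108 - 143)*(1/728) = -15445/108*1/728 = -15445/78624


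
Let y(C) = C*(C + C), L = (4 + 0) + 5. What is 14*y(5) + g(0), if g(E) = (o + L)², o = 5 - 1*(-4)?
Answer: 1024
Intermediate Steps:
L = 9 (L = 4 + 5 = 9)
y(C) = 2*C² (y(C) = C*(2*C) = 2*C²)
o = 9 (o = 5 + 4 = 9)
g(E) = 324 (g(E) = (9 + 9)² = 18² = 324)
14*y(5) + g(0) = 14*(2*5²) + 324 = 14*(2*25) + 324 = 14*50 + 324 = 700 + 324 = 1024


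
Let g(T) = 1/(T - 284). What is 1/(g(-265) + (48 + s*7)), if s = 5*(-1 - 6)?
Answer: -549/108154 ≈ -0.0050761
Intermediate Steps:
s = -35 (s = 5*(-7) = -35)
g(T) = 1/(-284 + T)
1/(g(-265) + (48 + s*7)) = 1/(1/(-284 - 265) + (48 - 35*7)) = 1/(1/(-549) + (48 - 245)) = 1/(-1/549 - 197) = 1/(-108154/549) = -549/108154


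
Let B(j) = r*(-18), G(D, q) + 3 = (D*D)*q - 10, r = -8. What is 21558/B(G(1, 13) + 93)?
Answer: 3593/24 ≈ 149.71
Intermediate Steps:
G(D, q) = -13 + q*D² (G(D, q) = -3 + ((D*D)*q - 10) = -3 + (D²*q - 10) = -3 + (q*D² - 10) = -3 + (-10 + q*D²) = -13 + q*D²)
B(j) = 144 (B(j) = -8*(-18) = 144)
21558/B(G(1, 13) + 93) = 21558/144 = 21558*(1/144) = 3593/24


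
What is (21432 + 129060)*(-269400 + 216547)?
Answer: -7953953676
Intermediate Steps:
(21432 + 129060)*(-269400 + 216547) = 150492*(-52853) = -7953953676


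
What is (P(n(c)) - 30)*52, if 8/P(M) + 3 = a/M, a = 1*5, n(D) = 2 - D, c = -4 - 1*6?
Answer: -53352/31 ≈ -1721.0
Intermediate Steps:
c = -10 (c = -4 - 6 = -10)
a = 5
P(M) = 8/(-3 + 5/M)
(P(n(c)) - 30)*52 = (-8*(2 - 1*(-10))/(-5 + 3*(2 - 1*(-10))) - 30)*52 = (-8*(2 + 10)/(-5 + 3*(2 + 10)) - 30)*52 = (-8*12/(-5 + 3*12) - 30)*52 = (-8*12/(-5 + 36) - 30)*52 = (-8*12/31 - 30)*52 = (-8*12*1/31 - 30)*52 = (-96/31 - 30)*52 = -1026/31*52 = -53352/31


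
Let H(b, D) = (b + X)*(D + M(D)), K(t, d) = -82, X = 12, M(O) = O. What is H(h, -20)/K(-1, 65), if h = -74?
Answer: -1240/41 ≈ -30.244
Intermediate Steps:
H(b, D) = 2*D*(12 + b) (H(b, D) = (b + 12)*(D + D) = (12 + b)*(2*D) = 2*D*(12 + b))
H(h, -20)/K(-1, 65) = (2*(-20)*(12 - 74))/(-82) = (2*(-20)*(-62))*(-1/82) = 2480*(-1/82) = -1240/41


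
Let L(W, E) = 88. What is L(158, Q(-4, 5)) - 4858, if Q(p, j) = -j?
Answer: -4770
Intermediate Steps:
L(158, Q(-4, 5)) - 4858 = 88 - 4858 = -4770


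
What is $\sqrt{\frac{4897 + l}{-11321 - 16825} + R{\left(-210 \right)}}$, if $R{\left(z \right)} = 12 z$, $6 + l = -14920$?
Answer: $\frac{i \sqrt{221783884454}}{9382} \approx 50.196 i$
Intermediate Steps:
$l = -14926$ ($l = -6 - 14920 = -14926$)
$\sqrt{\frac{4897 + l}{-11321 - 16825} + R{\left(-210 \right)}} = \sqrt{\frac{4897 - 14926}{-11321 - 16825} + 12 \left(-210\right)} = \sqrt{- \frac{10029}{-28146} - 2520} = \sqrt{\left(-10029\right) \left(- \frac{1}{28146}\right) - 2520} = \sqrt{\frac{3343}{9382} - 2520} = \sqrt{- \frac{23639297}{9382}} = \frac{i \sqrt{221783884454}}{9382}$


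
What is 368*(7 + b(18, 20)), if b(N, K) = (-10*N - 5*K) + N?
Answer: -93840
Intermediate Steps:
b(N, K) = -9*N - 5*K
368*(7 + b(18, 20)) = 368*(7 + (-9*18 - 5*20)) = 368*(7 + (-162 - 100)) = 368*(7 - 262) = 368*(-255) = -93840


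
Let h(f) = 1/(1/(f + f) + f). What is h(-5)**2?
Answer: 100/2601 ≈ 0.038447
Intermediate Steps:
h(f) = 1/(f + 1/(2*f)) (h(f) = 1/(1/(2*f) + f) = 1/(f + 1/(2*f)))
h(-5)**2 = (2*(-5)/(1 + 2*(-5)**2))**2 = (2*(-5)/(1 + 2*25))**2 = (2*(-5)/(1 + 50))**2 = (2*(-5)/51)**2 = (2*(-5)*(1/51))**2 = (-10/51)**2 = 100/2601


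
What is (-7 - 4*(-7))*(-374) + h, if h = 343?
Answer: -7511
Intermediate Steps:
(-7 - 4*(-7))*(-374) + h = (-7 - 4*(-7))*(-374) + 343 = (-7 + 28)*(-374) + 343 = 21*(-374) + 343 = -7854 + 343 = -7511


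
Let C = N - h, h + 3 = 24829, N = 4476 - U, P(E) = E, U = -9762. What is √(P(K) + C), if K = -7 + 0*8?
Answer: I*√10595 ≈ 102.93*I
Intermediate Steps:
K = -7 (K = -7 + 0 = -7)
N = 14238 (N = 4476 - 1*(-9762) = 4476 + 9762 = 14238)
h = 24826 (h = -3 + 24829 = 24826)
C = -10588 (C = 14238 - 1*24826 = 14238 - 24826 = -10588)
√(P(K) + C) = √(-7 - 10588) = √(-10595) = I*√10595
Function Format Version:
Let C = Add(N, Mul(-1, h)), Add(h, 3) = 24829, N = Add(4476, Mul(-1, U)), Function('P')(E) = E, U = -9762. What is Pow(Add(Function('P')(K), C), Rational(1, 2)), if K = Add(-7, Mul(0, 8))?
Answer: Mul(I, Pow(10595, Rational(1, 2))) ≈ Mul(102.93, I)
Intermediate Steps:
K = -7 (K = Add(-7, 0) = -7)
N = 14238 (N = Add(4476, Mul(-1, -9762)) = Add(4476, 9762) = 14238)
h = 24826 (h = Add(-3, 24829) = 24826)
C = -10588 (C = Add(14238, Mul(-1, 24826)) = Add(14238, -24826) = -10588)
Pow(Add(Function('P')(K), C), Rational(1, 2)) = Pow(Add(-7, -10588), Rational(1, 2)) = Pow(-10595, Rational(1, 2)) = Mul(I, Pow(10595, Rational(1, 2)))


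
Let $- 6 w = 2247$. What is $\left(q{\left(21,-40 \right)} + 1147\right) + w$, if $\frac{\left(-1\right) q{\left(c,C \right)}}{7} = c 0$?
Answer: $\frac{1545}{2} \approx 772.5$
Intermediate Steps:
$q{\left(c,C \right)} = 0$ ($q{\left(c,C \right)} = - 7 c 0 = \left(-7\right) 0 = 0$)
$w = - \frac{749}{2}$ ($w = \left(- \frac{1}{6}\right) 2247 = - \frac{749}{2} \approx -374.5$)
$\left(q{\left(21,-40 \right)} + 1147\right) + w = \left(0 + 1147\right) - \frac{749}{2} = 1147 - \frac{749}{2} = \frac{1545}{2}$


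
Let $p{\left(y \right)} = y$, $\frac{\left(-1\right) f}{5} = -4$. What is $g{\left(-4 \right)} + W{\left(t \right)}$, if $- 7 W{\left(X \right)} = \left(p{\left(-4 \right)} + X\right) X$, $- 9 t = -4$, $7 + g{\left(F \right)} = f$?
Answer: $\frac{7499}{567} \approx 13.226$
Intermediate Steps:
$f = 20$ ($f = \left(-5\right) \left(-4\right) = 20$)
$g{\left(F \right)} = 13$ ($g{\left(F \right)} = -7 + 20 = 13$)
$t = \frac{4}{9}$ ($t = \left(- \frac{1}{9}\right) \left(-4\right) = \frac{4}{9} \approx 0.44444$)
$W{\left(X \right)} = - \frac{X \left(-4 + X\right)}{7}$ ($W{\left(X \right)} = - \frac{\left(-4 + X\right) X}{7} = - \frac{X \left(-4 + X\right)}{7}$)
$g{\left(-4 \right)} + W{\left(t \right)} = 13 + \frac{1}{7} \cdot \frac{4}{9} \left(4 - \frac{4}{9}\right) = 13 + \frac{1}{7} \cdot \frac{4}{9} \cdot \frac{32}{9} = 13 + \frac{128}{567} = \frac{7499}{567}$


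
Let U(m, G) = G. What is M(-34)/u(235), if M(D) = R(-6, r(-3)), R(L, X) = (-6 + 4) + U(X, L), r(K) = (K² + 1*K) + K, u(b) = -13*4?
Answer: 2/13 ≈ 0.15385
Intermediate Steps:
u(b) = -52
r(K) = K² + 2*K (r(K) = (K² + K) + K = (K + K²) + K = K² + 2*K)
R(L, X) = -2 + L (R(L, X) = (-6 + 4) + L = -2 + L)
M(D) = -8 (M(D) = -2 - 6 = -8)
M(-34)/u(235) = -8/(-52) = -8*(-1/52) = 2/13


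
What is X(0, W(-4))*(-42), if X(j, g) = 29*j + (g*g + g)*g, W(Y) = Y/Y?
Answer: -84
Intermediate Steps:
W(Y) = 1
X(j, g) = 29*j + g*(g + g**2) (X(j, g) = 29*j + (g**2 + g)*g = 29*j + (g + g**2)*g = 29*j + g*(g + g**2))
X(0, W(-4))*(-42) = (1**2 + 1**3 + 29*0)*(-42) = (1 + 1 + 0)*(-42) = 2*(-42) = -84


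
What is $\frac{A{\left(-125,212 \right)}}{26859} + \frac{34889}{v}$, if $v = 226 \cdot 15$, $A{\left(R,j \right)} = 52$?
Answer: $\frac{312419977}{30350670} \approx 10.294$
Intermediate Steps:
$v = 3390$
$\frac{A{\left(-125,212 \right)}}{26859} + \frac{34889}{v} = \frac{52}{26859} + \frac{34889}{3390} = \frac{312419977}{30350670}$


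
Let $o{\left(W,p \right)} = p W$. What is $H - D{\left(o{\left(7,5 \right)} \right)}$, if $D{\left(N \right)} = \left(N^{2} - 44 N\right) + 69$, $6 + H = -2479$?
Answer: $-2239$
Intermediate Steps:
$H = -2485$ ($H = -6 - 2479 = -2485$)
$o{\left(W,p \right)} = W p$
$D{\left(N \right)} = 69 + N^{2} - 44 N$
$H - D{\left(o{\left(7,5 \right)} \right)} = -2485 - \left(69 + \left(7 \cdot 5\right)^{2} - 44 \cdot 7 \cdot 5\right) = -2485 - \left(69 + 35^{2} - 1540\right) = -2485 - \left(69 + 1225 - 1540\right) = -2485 - -246 = -2485 + 246 = -2239$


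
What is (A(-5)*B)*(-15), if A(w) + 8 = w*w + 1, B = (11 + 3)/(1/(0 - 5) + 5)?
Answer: -1575/2 ≈ -787.50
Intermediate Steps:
B = 35/12 (B = 14/(1/(-5) + 5) = 14/(-⅕ + 5) = 14/(24/5) = 14*(5/24) = 35/12 ≈ 2.9167)
A(w) = -7 + w² (A(w) = -8 + (w*w + 1) = -8 + (w² + 1) = -8 + (1 + w²) = -7 + w²)
(A(-5)*B)*(-15) = ((-7 + (-5)²)*(35/12))*(-15) = ((-7 + 25)*(35/12))*(-15) = (18*(35/12))*(-15) = (105/2)*(-15) = -1575/2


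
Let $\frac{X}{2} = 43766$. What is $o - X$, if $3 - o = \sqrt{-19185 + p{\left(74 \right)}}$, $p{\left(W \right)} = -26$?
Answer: $-87529 - i \sqrt{19211} \approx -87529.0 - 138.6 i$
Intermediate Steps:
$X = 87532$ ($X = 2 \cdot 43766 = 87532$)
$o = 3 - i \sqrt{19211}$ ($o = 3 - \sqrt{-19185 - 26} = 3 - \sqrt{-19211} = 3 - i \sqrt{19211} \approx 3.0 - 138.6 i$)
$o - X = \left(3 - i \sqrt{19211}\right) - 87532 = -87529 - i \sqrt{19211}$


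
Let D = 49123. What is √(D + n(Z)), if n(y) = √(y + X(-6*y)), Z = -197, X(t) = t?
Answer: √(49123 + √985) ≈ 221.71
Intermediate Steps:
n(y) = √5*√(-y) (n(y) = √(y - 6*y) = √(-5*y) = √5*√(-y))
√(D + n(Z)) = √(49123 + √5*√(-1*(-197))) = √(49123 + √5*√197) = √(49123 + √985)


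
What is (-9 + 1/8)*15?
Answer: -1065/8 ≈ -133.13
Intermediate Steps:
(-9 + 1/8)*15 = (-9 + ⅛)*15 = -71/8*15 = -1065/8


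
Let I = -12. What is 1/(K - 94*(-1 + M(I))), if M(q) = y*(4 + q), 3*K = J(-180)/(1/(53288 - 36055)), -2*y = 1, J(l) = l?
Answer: -1/1034262 ≈ -9.6687e-7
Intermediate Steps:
y = -½ (y = -½*1 = -½ ≈ -0.50000)
K = -1033980 (K = (-180/(1/(53288 - 36055)))/3 = (-180/(1/17233))/3 = (-180/1/17233)/3 = (-180*17233)/3 = (⅓)*(-3101940) = -1033980)
M(q) = -2 - q/2 (M(q) = -(4 + q)/2 = -2 - q/2)
1/(K - 94*(-1 + M(I))) = 1/(-1033980 - 94*(-1 + (-2 - ½*(-12)))) = 1/(-1033980 - 94*(-1 + (-2 + 6))) = 1/(-1033980 - 94*(-1 + 4)) = 1/(-1033980 - 94*3) = 1/(-1033980 - 282) = 1/(-1034262) = -1/1034262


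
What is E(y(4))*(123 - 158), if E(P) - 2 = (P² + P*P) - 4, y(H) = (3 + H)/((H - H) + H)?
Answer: -1155/8 ≈ -144.38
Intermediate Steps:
y(H) = (3 + H)/H (y(H) = (3 + H)/(0 + H) = (3 + H)/H)
E(P) = -2 + 2*P² (E(P) = 2 + ((P² + P*P) - 4) = 2 + ((P² + P²) - 4) = 2 + (2*P² - 4) = 2 + (-4 + 2*P²) = -2 + 2*P²)
E(y(4))*(123 - 158) = (-2 + 2*((3 + 4)/4)²)*(123 - 158) = (-2 + 2*((¼)*7)²)*(-35) = (-2 + 2*(7/4)²)*(-35) = (-2 + 2*(49/16))*(-35) = (-2 + 49/8)*(-35) = (33/8)*(-35) = -1155/8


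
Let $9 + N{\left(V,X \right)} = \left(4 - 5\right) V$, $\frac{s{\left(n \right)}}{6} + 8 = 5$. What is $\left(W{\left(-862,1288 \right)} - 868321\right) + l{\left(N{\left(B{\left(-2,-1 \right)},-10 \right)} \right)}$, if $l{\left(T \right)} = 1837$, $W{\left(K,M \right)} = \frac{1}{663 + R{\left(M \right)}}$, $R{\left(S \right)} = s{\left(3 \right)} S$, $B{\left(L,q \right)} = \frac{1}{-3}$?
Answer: $- \frac{19514086165}{22521} \approx -8.6648 \cdot 10^{5}$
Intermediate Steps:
$s{\left(n \right)} = -18$ ($s{\left(n \right)} = -48 + 6 \cdot 5 = -48 + 30 = -18$)
$B{\left(L,q \right)} = - \frac{1}{3}$
$R{\left(S \right)} = - 18 S$
$N{\left(V,X \right)} = -9 - V$ ($N{\left(V,X \right)} = -9 + \left(4 - 5\right) V = -9 - V$)
$W{\left(K,M \right)} = \frac{1}{663 - 18 M}$
$\left(W{\left(-862,1288 \right)} - 868321\right) + l{\left(N{\left(B{\left(-2,-1 \right)},-10 \right)} \right)} = \left(\frac{1}{3 \left(221 - 7728\right)} - 868321\right) + 1837 = \left(\frac{1}{3 \left(-7507\right)} - 868321\right) + 1837 = \left(\frac{1}{3} \left(- \frac{1}{7507}\right) - 868321\right) + 1837 = \left(- \frac{1}{22521} - 868321\right) + 1837 = - \frac{19555457242}{22521} + 1837 = - \frac{19514086165}{22521}$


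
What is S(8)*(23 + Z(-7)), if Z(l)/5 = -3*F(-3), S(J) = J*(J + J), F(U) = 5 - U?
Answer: -12416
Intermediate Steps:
S(J) = 2*J² (S(J) = J*(2*J) = 2*J²)
Z(l) = -120 (Z(l) = 5*(-3*(5 - 1*(-3))) = 5*(-3*(5 + 3)) = 5*(-3*8) = 5*(-24) = -120)
S(8)*(23 + Z(-7)) = (2*8²)*(23 - 120) = (2*64)*(-97) = 128*(-97) = -12416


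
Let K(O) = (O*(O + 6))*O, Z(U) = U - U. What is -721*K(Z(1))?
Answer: 0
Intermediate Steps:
Z(U) = 0
K(O) = O²*(6 + O) (K(O) = (O*(6 + O))*O = O²*(6 + O))
-721*K(Z(1)) = -721*0²*(6 + 0) = -0*6 = -721*0 = 0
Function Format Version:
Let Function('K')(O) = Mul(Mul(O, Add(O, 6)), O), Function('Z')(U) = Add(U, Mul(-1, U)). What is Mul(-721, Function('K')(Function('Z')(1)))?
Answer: 0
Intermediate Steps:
Function('Z')(U) = 0
Function('K')(O) = Mul(Pow(O, 2), Add(6, O)) (Function('K')(O) = Mul(Mul(O, Add(6, O)), O) = Mul(Pow(O, 2), Add(6, O)))
Mul(-721, Function('K')(Function('Z')(1))) = Mul(-721, Mul(Pow(0, 2), Add(6, 0))) = Mul(-721, Mul(0, 6)) = Mul(-721, 0) = 0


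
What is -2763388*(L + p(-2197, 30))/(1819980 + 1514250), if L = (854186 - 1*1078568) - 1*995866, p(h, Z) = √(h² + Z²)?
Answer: 1686009340112/1667115 - 1381694*√4827709/1667115 ≈ 1.0095e+6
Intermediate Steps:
p(h, Z) = √(Z² + h²)
L = -1220248 (L = (854186 - 1078568) - 995866 = -224382 - 995866 = -1220248)
-2763388*(L + p(-2197, 30))/(1819980 + 1514250) = -2763388*(-1220248 + √(30² + (-2197)²))/(1819980 + 1514250) = -(-1686009340112/1667115 + 1381694*√(900 + 4826809)/1667115) = -(-1686009340112/1667115 + 1381694*√4827709/1667115) = -2763388*(-610124/1667115 + √4827709/3334230) = 1686009340112/1667115 - 1381694*√4827709/1667115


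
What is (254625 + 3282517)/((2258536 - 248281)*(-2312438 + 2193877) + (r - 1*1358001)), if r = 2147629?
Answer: -3537142/238337053427 ≈ -1.4841e-5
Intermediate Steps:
(254625 + 3282517)/((2258536 - 248281)*(-2312438 + 2193877) + (r - 1*1358001)) = (254625 + 3282517)/((2258536 - 248281)*(-2312438 + 2193877) + (2147629 - 1*1358001)) = 3537142/(2010255*(-118561) + (2147629 - 1358001)) = 3537142/(-238337843055 + 789628) = 3537142/(-238337053427) = 3537142*(-1/238337053427) = -3537142/238337053427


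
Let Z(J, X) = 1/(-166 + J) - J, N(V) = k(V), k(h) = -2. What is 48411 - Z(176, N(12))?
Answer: 485869/10 ≈ 48587.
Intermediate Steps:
N(V) = -2
48411 - Z(176, N(12)) = 48411 - (1 - 1*176**2 + 166*176)/(-166 + 176) = 48411 - (1 - 1*30976 + 29216)/10 = 48411 - (1 - 30976 + 29216)/10 = 48411 - (-1759)/10 = 48411 - 1*(-1759/10) = 48411 + 1759/10 = 485869/10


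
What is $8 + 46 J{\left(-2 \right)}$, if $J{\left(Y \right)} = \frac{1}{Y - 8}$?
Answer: $\frac{17}{5} \approx 3.4$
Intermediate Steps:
$J{\left(Y \right)} = \frac{1}{-8 + Y}$ ($J{\left(Y \right)} = \frac{1}{Y - 8} = \frac{1}{-8 + Y}$)
$8 + 46 J{\left(-2 \right)} = 8 + \frac{46}{-8 - 2} = 8 + \frac{46}{-10} = 8 + 46 \left(- \frac{1}{10}\right) = 8 - \frac{23}{5} = \frac{17}{5}$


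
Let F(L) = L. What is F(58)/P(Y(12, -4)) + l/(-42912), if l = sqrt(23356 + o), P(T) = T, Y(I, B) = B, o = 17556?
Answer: -29/2 - sqrt(2557)/10728 ≈ -14.505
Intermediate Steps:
l = 4*sqrt(2557) (l = sqrt(23356 + 17556) = sqrt(40912) = 4*sqrt(2557) ≈ 202.27)
F(58)/P(Y(12, -4)) + l/(-42912) = 58/(-4) + (4*sqrt(2557))/(-42912) = 58*(-1/4) + (4*sqrt(2557))*(-1/42912) = -29/2 - sqrt(2557)/10728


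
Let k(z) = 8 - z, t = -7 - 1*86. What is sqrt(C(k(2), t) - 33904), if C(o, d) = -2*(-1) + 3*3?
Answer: I*sqrt(33893) ≈ 184.1*I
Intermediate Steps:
t = -93 (t = -7 - 86 = -93)
C(o, d) = 11 (C(o, d) = 2 + 9 = 11)
sqrt(C(k(2), t) - 33904) = sqrt(11 - 33904) = sqrt(-33893) = I*sqrt(33893)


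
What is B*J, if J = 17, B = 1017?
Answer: 17289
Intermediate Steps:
B*J = 1017*17 = 17289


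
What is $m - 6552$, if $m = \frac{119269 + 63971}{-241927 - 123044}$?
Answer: $- \frac{797157744}{121657} \approx -6552.5$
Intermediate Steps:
$m = - \frac{61080}{121657}$ ($m = \frac{183240}{-364971} = 183240 \left(- \frac{1}{364971}\right) = - \frac{61080}{121657} \approx -0.50207$)
$m - 6552 = - \frac{61080}{121657} - 6552 = - \frac{797157744}{121657}$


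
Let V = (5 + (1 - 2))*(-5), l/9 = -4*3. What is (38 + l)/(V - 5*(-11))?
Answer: -2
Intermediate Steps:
l = -108 (l = 9*(-4*3) = 9*(-12) = -108)
V = -20 (V = (5 - 1)*(-5) = 4*(-5) = -20)
(38 + l)/(V - 5*(-11)) = (38 - 108)/(-20 - 5*(-11)) = -70/(-20 + 55) = -70/35 = (1/35)*(-70) = -2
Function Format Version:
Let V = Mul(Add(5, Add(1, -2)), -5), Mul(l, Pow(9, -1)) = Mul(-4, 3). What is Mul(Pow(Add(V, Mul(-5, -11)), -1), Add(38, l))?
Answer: -2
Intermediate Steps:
l = -108 (l = Mul(9, Mul(-4, 3)) = Mul(9, -12) = -108)
V = -20 (V = Mul(Add(5, -1), -5) = Mul(4, -5) = -20)
Mul(Pow(Add(V, Mul(-5, -11)), -1), Add(38, l)) = Mul(Pow(Add(-20, Mul(-5, -11)), -1), Add(38, -108)) = Mul(Pow(Add(-20, 55), -1), -70) = Mul(Pow(35, -1), -70) = Mul(Rational(1, 35), -70) = -2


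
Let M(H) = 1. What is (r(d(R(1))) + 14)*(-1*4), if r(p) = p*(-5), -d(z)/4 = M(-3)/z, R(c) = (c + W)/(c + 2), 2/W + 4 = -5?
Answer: -2552/7 ≈ -364.57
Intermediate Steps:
W = -2/9 (W = 2/(-4 - 5) = 2/(-9) = 2*(-1/9) = -2/9 ≈ -0.22222)
R(c) = (-2/9 + c)/(2 + c) (R(c) = (c - 2/9)/(c + 2) = (-2/9 + c)/(2 + c))
d(z) = -4/z
r(p) = -5*p
(r(d(R(1))) + 14)*(-1*4) = (-(-20)/((-2/9 + 1)/(2 + 1)) + 14)*(-1*4) = (-(-20)/((7/9)/3) + 14)*(-4) = (-(-20)/((1/3)*(7/9)) + 14)*(-4) = (-(-20)/7/27 + 14)*(-4) = (-(-20)*27/7 + 14)*(-4) = (-5*(-108/7) + 14)*(-4) = (540/7 + 14)*(-4) = (638/7)*(-4) = -2552/7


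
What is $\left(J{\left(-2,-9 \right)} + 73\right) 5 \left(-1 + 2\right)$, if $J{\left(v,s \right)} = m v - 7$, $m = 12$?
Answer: $210$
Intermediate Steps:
$J{\left(v,s \right)} = -7 + 12 v$ ($J{\left(v,s \right)} = 12 v - 7 = -7 + 12 v$)
$\left(J{\left(-2,-9 \right)} + 73\right) 5 \left(-1 + 2\right) = \left(\left(-7 + 12 \left(-2\right)\right) + 73\right) 5 \left(-1 + 2\right) = \left(\left(-7 - 24\right) + 73\right) 5 \cdot 1 = \left(-31 + 73\right) 5 = 42 \cdot 5 = 210$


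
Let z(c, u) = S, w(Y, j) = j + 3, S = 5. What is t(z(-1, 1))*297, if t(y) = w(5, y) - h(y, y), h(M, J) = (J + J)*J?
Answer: -12474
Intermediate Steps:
h(M, J) = 2*J² (h(M, J) = (2*J)*J = 2*J²)
w(Y, j) = 3 + j
z(c, u) = 5
t(y) = 3 + y - 2*y² (t(y) = (3 + y) - 2*y² = 3 + y - 2*y²)
t(z(-1, 1))*297 = (3 + 5 - 2*5²)*297 = (3 + 5 - 2*25)*297 = (3 + 5 - 50)*297 = -42*297 = -12474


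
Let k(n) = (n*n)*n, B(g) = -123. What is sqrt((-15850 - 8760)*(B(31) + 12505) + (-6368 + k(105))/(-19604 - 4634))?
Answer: I*sqrt(179017728974104046)/24238 ≈ 17456.0*I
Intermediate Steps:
k(n) = n**3 (k(n) = n**2*n = n**3)
sqrt((-15850 - 8760)*(B(31) + 12505) + (-6368 + k(105))/(-19604 - 4634)) = sqrt((-15850 - 8760)*(-123 + 12505) + (-6368 + 105**3)/(-19604 - 4634)) = sqrt(-24610*12382 + (-6368 + 1157625)/(-24238)) = sqrt(-304721020 + 1151257*(-1/24238)) = sqrt(-304721020 - 1151257/24238) = sqrt(-7385829234017/24238) = I*sqrt(179017728974104046)/24238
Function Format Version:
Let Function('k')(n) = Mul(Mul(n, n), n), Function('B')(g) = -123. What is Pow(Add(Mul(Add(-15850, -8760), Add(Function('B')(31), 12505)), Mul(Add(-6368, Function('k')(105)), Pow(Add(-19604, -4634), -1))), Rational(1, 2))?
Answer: Mul(Rational(1, 24238), I, Pow(179017728974104046, Rational(1, 2))) ≈ Mul(17456., I)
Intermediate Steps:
Function('k')(n) = Pow(n, 3) (Function('k')(n) = Mul(Pow(n, 2), n) = Pow(n, 3))
Pow(Add(Mul(Add(-15850, -8760), Add(Function('B')(31), 12505)), Mul(Add(-6368, Function('k')(105)), Pow(Add(-19604, -4634), -1))), Rational(1, 2)) = Pow(Add(Mul(Add(-15850, -8760), Add(-123, 12505)), Mul(Add(-6368, Pow(105, 3)), Pow(Add(-19604, -4634), -1))), Rational(1, 2)) = Pow(Add(Mul(-24610, 12382), Mul(Add(-6368, 1157625), Pow(-24238, -1))), Rational(1, 2)) = Pow(Add(-304721020, Mul(1151257, Rational(-1, 24238))), Rational(1, 2)) = Pow(Add(-304721020, Rational(-1151257, 24238)), Rational(1, 2)) = Pow(Rational(-7385829234017, 24238), Rational(1, 2)) = Mul(Rational(1, 24238), I, Pow(179017728974104046, Rational(1, 2)))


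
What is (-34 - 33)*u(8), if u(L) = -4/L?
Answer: 67/2 ≈ 33.500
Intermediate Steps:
(-34 - 33)*u(8) = (-34 - 33)*(-4/8) = -(-268)/8 = -67*(-½) = 67/2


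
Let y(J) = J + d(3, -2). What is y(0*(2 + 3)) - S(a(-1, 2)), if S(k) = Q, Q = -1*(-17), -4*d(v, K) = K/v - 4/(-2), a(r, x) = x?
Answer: -52/3 ≈ -17.333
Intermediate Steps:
d(v, K) = -1/2 - K/(4*v) (d(v, K) = -(K/v - 4/(-2))/4 = -(K/v - 4*(-1/2))/4 = -(K/v + 2)/4 = -(2 + K/v)/4 = -1/2 - K/(4*v))
y(J) = -1/3 + J (y(J) = J + (1/4)*(-1*(-2) - 2*3)/3 = J + (1/4)*(1/3)*(2 - 6) = J + (1/4)*(1/3)*(-4) = J - 1/3 = -1/3 + J)
Q = 17
S(k) = 17
y(0*(2 + 3)) - S(a(-1, 2)) = (-1/3 + 0*(2 + 3)) - 1*17 = (-1/3 + 0*5) - 17 = (-1/3 + 0) - 17 = -1/3 - 17 = -52/3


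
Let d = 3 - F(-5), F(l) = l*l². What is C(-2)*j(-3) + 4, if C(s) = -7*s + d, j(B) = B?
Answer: -422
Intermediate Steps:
F(l) = l³
d = 128 (d = 3 - 1*(-5)³ = 3 - 1*(-125) = 3 + 125 = 128)
C(s) = 128 - 7*s (C(s) = -7*s + 128 = 128 - 7*s)
C(-2)*j(-3) + 4 = (128 - 7*(-2))*(-3) + 4 = (128 + 14)*(-3) + 4 = 142*(-3) + 4 = -426 + 4 = -422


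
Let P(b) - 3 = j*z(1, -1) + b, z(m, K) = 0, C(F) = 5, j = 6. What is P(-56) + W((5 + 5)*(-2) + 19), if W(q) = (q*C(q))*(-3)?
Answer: -38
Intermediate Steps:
P(b) = 3 + b (P(b) = 3 + (6*0 + b) = 3 + (0 + b) = 3 + b)
W(q) = -15*q (W(q) = (q*5)*(-3) = (5*q)*(-3) = -15*q)
P(-56) + W((5 + 5)*(-2) + 19) = (3 - 56) - 15*((5 + 5)*(-2) + 19) = -53 - 15*(10*(-2) + 19) = -53 - 15*(-20 + 19) = -53 - 15*(-1) = -53 + 15 = -38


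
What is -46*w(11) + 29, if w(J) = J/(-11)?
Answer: 75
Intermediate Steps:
w(J) = -J/11 (w(J) = J*(-1/11) = -J/11)
-46*w(11) + 29 = -(-46)*11/11 + 29 = -46*(-1) + 29 = 46 + 29 = 75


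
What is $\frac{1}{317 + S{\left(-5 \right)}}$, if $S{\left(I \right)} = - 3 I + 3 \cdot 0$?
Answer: $\frac{1}{332} \approx 0.003012$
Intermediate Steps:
$S{\left(I \right)} = - 3 I$ ($S{\left(I \right)} = - 3 I + 0 = - 3 I$)
$\frac{1}{317 + S{\left(-5 \right)}} = \frac{1}{317 - -15} = \frac{1}{317 + 15} = \frac{1}{332}$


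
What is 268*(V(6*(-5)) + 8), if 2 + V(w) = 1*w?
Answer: -6432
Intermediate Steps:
V(w) = -2 + w (V(w) = -2 + 1*w = -2 + w)
268*(V(6*(-5)) + 8) = 268*((-2 + 6*(-5)) + 8) = 268*((-2 - 30) + 8) = 268*(-32 + 8) = 268*(-24) = -6432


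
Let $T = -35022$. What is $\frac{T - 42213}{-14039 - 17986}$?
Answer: $\frac{5149}{2135} \approx 2.4117$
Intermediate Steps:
$\frac{T - 42213}{-14039 - 17986} = \frac{-35022 - 42213}{-14039 - 17986} = - \frac{77235}{-32025} = \left(-77235\right) \left(- \frac{1}{32025}\right) = \frac{5149}{2135}$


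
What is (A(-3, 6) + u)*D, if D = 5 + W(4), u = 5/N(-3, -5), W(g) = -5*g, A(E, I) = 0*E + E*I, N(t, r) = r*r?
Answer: 267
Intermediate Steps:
N(t, r) = r**2
A(E, I) = E*I (A(E, I) = 0 + E*I = E*I)
u = 1/5 (u = 5/((-5)**2) = 5/25 = 5*(1/25) = 1/5 ≈ 0.20000)
D = -15 (D = 5 - 5*4 = 5 - 20 = -15)
(A(-3, 6) + u)*D = (-3*6 + 1/5)*(-15) = (-18 + 1/5)*(-15) = -89/5*(-15) = 267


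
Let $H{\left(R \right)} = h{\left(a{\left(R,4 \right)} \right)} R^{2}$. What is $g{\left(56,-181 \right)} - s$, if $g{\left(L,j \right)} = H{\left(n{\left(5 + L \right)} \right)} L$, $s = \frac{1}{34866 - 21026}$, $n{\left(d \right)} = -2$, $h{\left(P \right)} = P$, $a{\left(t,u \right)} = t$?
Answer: $- \frac{6200321}{13840} \approx -448.0$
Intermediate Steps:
$s = \frac{1}{13840} \approx 7.2254 \cdot 10^{-5}$
$H{\left(R \right)} = R^{3}$ ($H{\left(R \right)} = R R^{2} = R^{3}$)
$g{\left(L,j \right)} = - 8 L$ ($g{\left(L,j \right)} = \left(-2\right)^{3} L = - 8 L$)
$g{\left(56,-181 \right)} - s = \left(-8\right) 56 - \frac{1}{13840} = -448 - \frac{1}{13840} = - \frac{6200321}{13840}$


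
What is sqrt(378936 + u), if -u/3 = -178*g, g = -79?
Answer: 5*sqrt(13470) ≈ 580.30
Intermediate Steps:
u = -42186 (u = -(-534)*(-79) = -3*14062 = -42186)
sqrt(378936 + u) = sqrt(378936 - 42186) = sqrt(336750) = 5*sqrt(13470)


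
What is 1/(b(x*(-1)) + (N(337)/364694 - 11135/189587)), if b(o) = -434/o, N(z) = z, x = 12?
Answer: 103711862067/3744916879450 ≈ 0.027694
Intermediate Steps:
1/(b(x*(-1)) + (N(337)/364694 - 11135/189587)) = 1/(-434/(12*(-1)) + (337/364694 - 11135/189587)) = 1/(-434/(-12) + (337*(1/364694) - 11135*1/189587)) = 1/(-434*(-1/12) + (337/364694 - 11135/189587)) = 1/(217/6 - 3996976871/69141241378) = 1/(3744916879450/103711862067) = 103711862067/3744916879450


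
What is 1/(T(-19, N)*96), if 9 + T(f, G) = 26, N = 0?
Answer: 1/1632 ≈ 0.00061275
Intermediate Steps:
T(f, G) = 17 (T(f, G) = -9 + 26 = 17)
1/(T(-19, N)*96) = 1/(17*96) = 1/1632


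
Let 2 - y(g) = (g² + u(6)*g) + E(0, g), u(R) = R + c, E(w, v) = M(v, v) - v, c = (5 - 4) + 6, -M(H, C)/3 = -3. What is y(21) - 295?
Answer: -995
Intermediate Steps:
M(H, C) = 9 (M(H, C) = -3*(-3) = 9)
c = 7 (c = 1 + 6 = 7)
E(w, v) = 9 - v
u(R) = 7 + R (u(R) = R + 7 = 7 + R)
y(g) = -7 - g² - 12*g (y(g) = 2 - ((g² + (7 + 6)*g) + (9 - g)) = 2 - ((g² + 13*g) + (9 - g)) = 2 - (9 + g² + 12*g) = 2 + (-9 - g² - 12*g) = -7 - g² - 12*g)
y(21) - 295 = (-7 - 1*21² - 12*21) - 295 = (-7 - 1*441 - 252) - 295 = (-7 - 441 - 252) - 295 = -700 - 295 = -995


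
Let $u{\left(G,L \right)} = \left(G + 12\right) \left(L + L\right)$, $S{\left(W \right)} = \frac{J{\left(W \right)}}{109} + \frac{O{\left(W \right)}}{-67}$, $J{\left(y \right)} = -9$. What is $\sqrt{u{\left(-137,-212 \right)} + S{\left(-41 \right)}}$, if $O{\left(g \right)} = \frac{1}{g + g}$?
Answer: $\frac{\sqrt{19006646635682898}}{598846} \approx 230.22$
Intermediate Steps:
$O{\left(g \right)} = \frac{1}{2 g}$
$S{\left(W \right)} = - \frac{9}{109} - \frac{1}{134 W}$ ($S{\left(W \right)} = - \frac{9}{109} + \frac{\frac{1}{2} \frac{1}{W}}{-67} = \left(-9\right) \frac{1}{109} + \frac{1}{2 W} \left(- \frac{1}{67}\right) = - \frac{9}{109} - \frac{1}{134 W}$)
$u{\left(G,L \right)} = 2 L \left(12 + G\right)$ ($u{\left(G,L \right)} = \left(12 + G\right) 2 L = 2 L \left(12 + G\right)$)
$\sqrt{u{\left(-137,-212 \right)} + S{\left(-41 \right)}} = \sqrt{2 \left(-212\right) \left(12 - 137\right) + \frac{-109 - -49446}{14606 \left(-41\right)}} = \sqrt{2 \left(-212\right) \left(-125\right) + \frac{1}{14606} \left(- \frac{1}{41}\right) \left(-109 + 49446\right)} = \sqrt{53000 + \frac{1}{14606} \left(- \frac{1}{41}\right) 49337} = \sqrt{53000 - \frac{49337}{598846}} = \sqrt{\frac{31738788663}{598846}} = \frac{\sqrt{19006646635682898}}{598846}$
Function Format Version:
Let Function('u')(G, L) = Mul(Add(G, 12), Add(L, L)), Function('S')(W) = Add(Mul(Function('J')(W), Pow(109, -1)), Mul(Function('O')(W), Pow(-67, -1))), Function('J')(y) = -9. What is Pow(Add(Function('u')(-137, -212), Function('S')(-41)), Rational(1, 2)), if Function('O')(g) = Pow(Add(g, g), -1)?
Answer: Mul(Rational(1, 598846), Pow(19006646635682898, Rational(1, 2))) ≈ 230.22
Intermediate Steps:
Function('O')(g) = Mul(Rational(1, 2), Pow(g, -1)) (Function('O')(g) = Pow(Mul(2, g), -1) = Mul(Rational(1, 2), Pow(g, -1)))
Function('S')(W) = Add(Rational(-9, 109), Mul(Rational(-1, 134), Pow(W, -1))) (Function('S')(W) = Add(Mul(-9, Pow(109, -1)), Mul(Mul(Rational(1, 2), Pow(W, -1)), Pow(-67, -1))) = Add(Mul(-9, Rational(1, 109)), Mul(Mul(Rational(1, 2), Pow(W, -1)), Rational(-1, 67))) = Add(Rational(-9, 109), Mul(Rational(-1, 134), Pow(W, -1))))
Function('u')(G, L) = Mul(2, L, Add(12, G)) (Function('u')(G, L) = Mul(Add(12, G), Mul(2, L)) = Mul(2, L, Add(12, G)))
Pow(Add(Function('u')(-137, -212), Function('S')(-41)), Rational(1, 2)) = Pow(Add(Mul(2, -212, Add(12, -137)), Mul(Rational(1, 14606), Pow(-41, -1), Add(-109, Mul(-1206, -41)))), Rational(1, 2)) = Pow(Add(Mul(2, -212, -125), Mul(Rational(1, 14606), Rational(-1, 41), Add(-109, 49446))), Rational(1, 2)) = Pow(Add(53000, Mul(Rational(1, 14606), Rational(-1, 41), 49337)), Rational(1, 2)) = Pow(Add(53000, Rational(-49337, 598846)), Rational(1, 2)) = Pow(Rational(31738788663, 598846), Rational(1, 2)) = Mul(Rational(1, 598846), Pow(19006646635682898, Rational(1, 2)))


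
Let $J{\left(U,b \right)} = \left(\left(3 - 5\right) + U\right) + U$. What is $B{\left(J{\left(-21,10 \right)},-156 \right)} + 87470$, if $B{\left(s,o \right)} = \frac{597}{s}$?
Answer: $\frac{3848083}{44} \approx 87456.0$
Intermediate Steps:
$J{\left(U,b \right)} = -2 + 2 U$ ($J{\left(U,b \right)} = \left(-2 + U\right) + U = -2 + 2 U$)
$B{\left(J{\left(-21,10 \right)},-156 \right)} + 87470 = \frac{597}{-2 + 2 \left(-21\right)} + 87470 = \frac{597}{-2 - 42} + 87470 = \frac{597}{-44} + 87470 = 597 \left(- \frac{1}{44}\right) + 87470 = - \frac{597}{44} + 87470 = \frac{3848083}{44}$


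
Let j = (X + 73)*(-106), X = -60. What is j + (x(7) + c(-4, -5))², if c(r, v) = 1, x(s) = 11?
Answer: -1234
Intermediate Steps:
j = -1378 (j = (-60 + 73)*(-106) = 13*(-106) = -1378)
j + (x(7) + c(-4, -5))² = -1378 + (11 + 1)² = -1378 + 12² = -1378 + 144 = -1234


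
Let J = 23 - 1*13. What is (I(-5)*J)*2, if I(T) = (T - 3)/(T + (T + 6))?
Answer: 40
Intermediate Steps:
I(T) = (-3 + T)/(6 + 2*T) (I(T) = (-3 + T)/(T + (6 + T)) = (-3 + T)/(6 + 2*T))
J = 10 (J = 23 - 13 = 10)
(I(-5)*J)*2 = (((-3 - 5)/(2*(3 - 5)))*10)*2 = (((1/2)*(-8)/(-2))*10)*2 = (((1/2)*(-1/2)*(-8))*10)*2 = (2*10)*2 = 20*2 = 40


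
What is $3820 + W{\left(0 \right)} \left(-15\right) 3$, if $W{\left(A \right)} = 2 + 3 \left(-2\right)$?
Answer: $4000$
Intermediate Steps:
$W{\left(A \right)} = -4$ ($W{\left(A \right)} = 2 - 6 = -4$)
$3820 + W{\left(0 \right)} \left(-15\right) 3 = 3820 + \left(-4\right) \left(-15\right) 3 = 3820 + 60 \cdot 3 = 3820 + 180 = 4000$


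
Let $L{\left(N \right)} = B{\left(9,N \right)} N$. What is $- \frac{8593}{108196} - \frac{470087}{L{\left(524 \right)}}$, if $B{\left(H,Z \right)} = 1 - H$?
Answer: $\frac{12706377799}{113389408} \approx 112.06$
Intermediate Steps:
$L{\left(N \right)} = - 8 N$ ($L{\left(N \right)} = \left(1 - 9\right) N = - 8 N$)
$- \frac{8593}{108196} - \frac{470087}{L{\left(524 \right)}} = - \frac{8593}{108196} - \frac{470087}{\left(-8\right) 524} = \left(-8593\right) \frac{1}{108196} - \frac{470087}{-4192} = - \frac{8593}{108196} - - \frac{470087}{4192} = - \frac{8593}{108196} + \frac{470087}{4192} = \frac{12706377799}{113389408}$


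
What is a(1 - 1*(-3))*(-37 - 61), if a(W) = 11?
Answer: -1078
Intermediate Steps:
a(1 - 1*(-3))*(-37 - 61) = 11*(-37 - 61) = 11*(-98) = -1078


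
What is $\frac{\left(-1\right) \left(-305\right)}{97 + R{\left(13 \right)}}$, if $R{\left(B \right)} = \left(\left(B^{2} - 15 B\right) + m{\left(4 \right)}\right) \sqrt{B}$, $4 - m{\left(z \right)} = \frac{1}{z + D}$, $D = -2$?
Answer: $\frac{118340}{11311} + \frac{27450 \sqrt{13}}{11311} \approx 19.212$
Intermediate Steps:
$m{\left(z \right)} = 4 - \frac{1}{-2 + z}$ ($m{\left(z \right)} = 4 - \frac{1}{z - 2} = 4 - \frac{1}{-2 + z}$)
$R{\left(B \right)} = \sqrt{B} \left(\frac{7}{2} + B^{2} - 15 B\right)$ ($R{\left(B \right)} = \left(\left(B^{2} - 15 B\right) + \frac{-9 + 4 \cdot 4}{-2 + 4}\right) \sqrt{B} = \left(\left(B^{2} - 15 B\right) + \frac{-9 + 16}{2}\right) \sqrt{B} = \left(\left(B^{2} - 15 B\right) + \frac{1}{2} \cdot 7\right) \sqrt{B} = \left(\left(B^{2} - 15 B\right) + \frac{7}{2}\right) \sqrt{B} = \left(\frac{7}{2} + B^{2} - 15 B\right) \sqrt{B} = \sqrt{B} \left(\frac{7}{2} + B^{2} - 15 B\right)$)
$\frac{\left(-1\right) \left(-305\right)}{97 + R{\left(13 \right)}} = \frac{\left(-1\right) \left(-305\right)}{97 + \sqrt{13} \left(\frac{7}{2} + 13^{2} - 195\right)} = \frac{305}{97 + \sqrt{13} \left(\frac{7}{2} + 169 - 195\right)} = \frac{305}{97 + \sqrt{13} \left(- \frac{45}{2}\right)} = \frac{305}{97 - \frac{45 \sqrt{13}}{2}}$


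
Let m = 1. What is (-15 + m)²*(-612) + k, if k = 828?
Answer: -119124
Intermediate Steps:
(-15 + m)²*(-612) + k = (-15 + 1)²*(-612) + 828 = (-14)²*(-612) + 828 = 196*(-612) + 828 = -119952 + 828 = -119124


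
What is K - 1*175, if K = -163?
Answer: -338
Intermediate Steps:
K - 1*175 = -163 - 1*175 = -163 - 175 = -338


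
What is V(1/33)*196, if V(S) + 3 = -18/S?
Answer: -117012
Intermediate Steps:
V(S) = -3 - 18/S
V(1/33)*196 = (-3 - 18/(1/33))*196 = (-3 - 18/1/33)*196 = (-3 - 18*33)*196 = (-3 - 594)*196 = -597*196 = -117012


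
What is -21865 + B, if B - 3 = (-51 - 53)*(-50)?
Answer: -16662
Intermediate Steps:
B = 5203 (B = 3 + (-51 - 53)*(-50) = 3 - 104*(-50) = 3 + 5200 = 5203)
-21865 + B = -21865 + 5203 = -16662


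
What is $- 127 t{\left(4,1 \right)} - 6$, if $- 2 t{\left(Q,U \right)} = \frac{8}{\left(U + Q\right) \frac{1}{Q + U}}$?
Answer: $502$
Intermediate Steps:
$t{\left(Q,U \right)} = -4$ ($t{\left(Q,U \right)} = - \frac{8 \frac{1}{\left(U + Q\right) \frac{1}{Q + U}}}{2} = - \frac{8 \frac{1}{\left(Q + U\right) \frac{1}{Q + U}}}{2} = - \frac{8 \cdot 1^{-1}}{2} = - \frac{8 \cdot 1}{2} = \left(- \frac{1}{2}\right) 8 = -4$)
$- 127 t{\left(4,1 \right)} - 6 = \left(-127\right) \left(-4\right) - 6 = 508 - 6 = 502$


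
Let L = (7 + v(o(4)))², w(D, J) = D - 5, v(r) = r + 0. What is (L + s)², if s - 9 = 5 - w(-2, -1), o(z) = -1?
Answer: 3249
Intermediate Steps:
v(r) = r
w(D, J) = -5 + D
s = 21 (s = 9 + (5 - (-5 - 2)) = 9 + (5 - 1*(-7)) = 9 + (5 + 7) = 9 + 12 = 21)
L = 36 (L = (7 - 1)² = 6² = 36)
(L + s)² = (36 + 21)² = 57² = 3249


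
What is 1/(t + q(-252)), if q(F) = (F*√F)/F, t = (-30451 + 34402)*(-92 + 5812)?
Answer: 627770/14187426224407 - I*√7/85124557346442 ≈ 4.4248e-8 - 3.1081e-14*I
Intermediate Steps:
t = 22599720 (t = 3951*5720 = 22599720)
q(F) = √F (q(F) = F^(3/2)/F = √F)
1/(t + q(-252)) = 1/(22599720 + √(-252)) = 1/(22599720 + 6*I*√7)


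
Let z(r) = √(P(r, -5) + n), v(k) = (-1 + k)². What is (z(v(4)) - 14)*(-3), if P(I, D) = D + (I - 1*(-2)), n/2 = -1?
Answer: 36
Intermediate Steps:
n = -2 (n = 2*(-1) = -2)
P(I, D) = 2 + D + I (P(I, D) = D + (I + 2) = D + (2 + I) = 2 + D + I)
z(r) = √(-5 + r) (z(r) = √((2 - 5 + r) - 2) = √((-3 + r) - 2) = √(-5 + r))
(z(v(4)) - 14)*(-3) = (√(-5 + (-1 + 4)²) - 14)*(-3) = (√(-5 + 3²) - 14)*(-3) = (√(-5 + 9) - 14)*(-3) = (√4 - 14)*(-3) = (2 - 14)*(-3) = -12*(-3) = 36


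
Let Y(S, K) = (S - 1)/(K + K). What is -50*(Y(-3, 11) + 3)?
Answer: -1550/11 ≈ -140.91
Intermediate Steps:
Y(S, K) = (-1 + S)/(2*K) (Y(S, K) = (-1 + S)/((2*K)) = (-1 + S)*(1/(2*K)) = (-1 + S)/(2*K))
-50*(Y(-3, 11) + 3) = -50*((½)*(-1 - 3)/11 + 3) = -50*((½)*(1/11)*(-4) + 3) = -50*(-2/11 + 3) = -50*31/11 = -1550/11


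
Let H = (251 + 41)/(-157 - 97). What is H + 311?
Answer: 39351/127 ≈ 309.85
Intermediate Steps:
H = -146/127 (H = 292/(-254) = 292*(-1/254) = -146/127 ≈ -1.1496)
H + 311 = -146/127 + 311 = 39351/127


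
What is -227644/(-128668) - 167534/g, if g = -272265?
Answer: 20883939593/8757948255 ≈ 2.3846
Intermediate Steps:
-227644/(-128668) - 167534/g = -227644/(-128668) - 167534/(-272265) = -227644*(-1/128668) - 167534*(-1/272265) = 56911/32167 + 167534/272265 = 20883939593/8757948255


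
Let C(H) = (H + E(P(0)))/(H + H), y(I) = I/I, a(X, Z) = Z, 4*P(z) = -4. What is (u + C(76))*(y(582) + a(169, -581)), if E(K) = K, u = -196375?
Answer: 4328094125/38 ≈ 1.1390e+8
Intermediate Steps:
P(z) = -1 (P(z) = (1/4)*(-4) = -1)
y(I) = 1
C(H) = (-1 + H)/(2*H) (C(H) = (H - 1)/(H + H) = (-1 + H)/((2*H)) = (-1 + H)*(1/(2*H)) = (-1 + H)/(2*H))
(u + C(76))*(y(582) + a(169, -581)) = (-196375 + (1/2)*(-1 + 76)/76)*(1 - 581) = (-196375 + (1/2)*(1/76)*75)*(-580) = (-196375 + 75/152)*(-580) = -29848925/152*(-580) = 4328094125/38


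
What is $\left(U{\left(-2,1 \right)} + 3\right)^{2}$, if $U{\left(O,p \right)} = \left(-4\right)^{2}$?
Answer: $361$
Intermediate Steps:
$U{\left(O,p \right)} = 16$
$\left(U{\left(-2,1 \right)} + 3\right)^{2} = \left(16 + 3\right)^{2} = 19^{2} = 361$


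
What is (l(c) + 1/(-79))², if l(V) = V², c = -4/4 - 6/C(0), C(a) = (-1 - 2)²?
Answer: 3865156/505521 ≈ 7.6459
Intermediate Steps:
C(a) = 9 (C(a) = (-3)² = 9)
c = -5/3 (c = -4/4 - 6/9 = -4*¼ - 6*⅑ = -1 - ⅔ = -5/3 ≈ -1.6667)
(l(c) + 1/(-79))² = ((-5/3)² + 1/(-79))² = (25/9 - 1/79)² = (1966/711)² = 3865156/505521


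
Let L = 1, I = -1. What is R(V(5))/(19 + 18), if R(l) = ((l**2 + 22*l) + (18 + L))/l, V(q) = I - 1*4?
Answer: 66/185 ≈ 0.35676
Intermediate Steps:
V(q) = -5 (V(q) = -1 - 1*4 = -1 - 4 = -5)
R(l) = (19 + l**2 + 22*l)/l (R(l) = ((l**2 + 22*l) + (18 + 1))/l = ((l**2 + 22*l) + 19)/l = (19 + l**2 + 22*l)/l)
R(V(5))/(19 + 18) = (22 - 5 + 19/(-5))/(19 + 18) = (22 - 5 + 19*(-1/5))/37 = (22 - 5 - 19/5)*(1/37) = (66/5)*(1/37) = 66/185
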